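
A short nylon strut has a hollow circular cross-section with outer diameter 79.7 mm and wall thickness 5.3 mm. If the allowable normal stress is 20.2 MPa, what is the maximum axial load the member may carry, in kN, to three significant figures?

25.0 kN

A = 1239 mm².
P_max = σ_allow · A = 20.2 · 1239 = 25020 N = 25.02 kN.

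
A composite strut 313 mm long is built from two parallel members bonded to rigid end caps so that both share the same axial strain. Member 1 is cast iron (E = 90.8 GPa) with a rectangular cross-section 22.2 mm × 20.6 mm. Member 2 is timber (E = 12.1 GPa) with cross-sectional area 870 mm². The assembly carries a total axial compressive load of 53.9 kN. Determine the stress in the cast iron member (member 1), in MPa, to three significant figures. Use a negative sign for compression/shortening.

-94.0 MPa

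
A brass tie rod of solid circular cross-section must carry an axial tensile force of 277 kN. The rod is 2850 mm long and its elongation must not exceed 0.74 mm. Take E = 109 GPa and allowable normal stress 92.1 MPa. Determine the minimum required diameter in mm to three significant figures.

112 mm

Required area A ≥ P/σ_allow = 277000/92.1 = 3008 mm².
For a solid circular section, d ≥ √(4A/π) = 61.88 mm.
Elongation limit: A ≥ PL/(Eδ_allow) = 277000·2850/(109000·0.74) = 9787 mm² ⇒ d ≥ 111.6 mm.
The elongation limit governs.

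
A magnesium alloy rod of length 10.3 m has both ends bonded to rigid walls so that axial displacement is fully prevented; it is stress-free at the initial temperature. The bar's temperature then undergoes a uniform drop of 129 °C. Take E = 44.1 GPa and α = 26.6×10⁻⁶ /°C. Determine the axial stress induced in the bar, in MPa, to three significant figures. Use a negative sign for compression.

Free thermal expansion αLΔT = 26.6e-6 · 10300 · -129 = -35.34 mm.
The walls impose strain ε = −(-35.34)/10300 = 3.4314e-03; σ = Eε = 44100 · 3.4314e-03 = 151.3 MPa.

151 MPa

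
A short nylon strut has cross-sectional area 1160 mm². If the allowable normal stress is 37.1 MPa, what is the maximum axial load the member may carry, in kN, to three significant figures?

43.0 kN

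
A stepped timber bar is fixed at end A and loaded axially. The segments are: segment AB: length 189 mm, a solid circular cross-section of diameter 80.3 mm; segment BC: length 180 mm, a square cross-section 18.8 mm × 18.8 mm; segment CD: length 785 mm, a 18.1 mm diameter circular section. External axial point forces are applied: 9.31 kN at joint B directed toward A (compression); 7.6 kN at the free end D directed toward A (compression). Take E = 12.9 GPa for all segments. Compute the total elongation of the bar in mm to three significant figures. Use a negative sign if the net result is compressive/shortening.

-2.15 mm

Internal axial forces (sectioning from the free end, tension +): N_CD = -7.6 kN, N_BC = -7.6 kN, N_AB = -16.91 kN.
A_AB = 5064 mm².
A_BC = 353.4 mm².
A_CD = 257.3 mm².
δ_AB = -16910·189/(5064·12900) = -0.04892 mm
δ_BC = -7600·180/(353.4·12900) = -0.3 mm
δ_CD = -7600·785/(257.3·12900) = -1.797 mm
δ = Σδ_i = -2.146 mm.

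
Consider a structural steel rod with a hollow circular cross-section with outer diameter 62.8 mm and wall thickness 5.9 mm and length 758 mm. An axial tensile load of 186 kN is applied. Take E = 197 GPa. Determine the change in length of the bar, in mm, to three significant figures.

0.679 mm

A = 1055 mm².
δ_mech = NL/(AE) = 186000·758/(1055·197000) = 0.6786 mm.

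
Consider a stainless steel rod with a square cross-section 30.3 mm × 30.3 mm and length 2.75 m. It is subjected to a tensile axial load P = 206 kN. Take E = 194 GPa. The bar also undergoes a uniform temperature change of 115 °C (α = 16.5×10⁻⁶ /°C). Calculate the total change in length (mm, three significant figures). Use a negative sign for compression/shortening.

8.40 mm

A = 918.1 mm².
δ_mech = NL/(AE) = 206000·2750/(918.1·194000) = 3.181 mm.
δ_thermal = αLΔT = 16.5e-6·2750·115 = 5.218 mm.
δ = δ_mech + δ_thermal = 8.399 mm.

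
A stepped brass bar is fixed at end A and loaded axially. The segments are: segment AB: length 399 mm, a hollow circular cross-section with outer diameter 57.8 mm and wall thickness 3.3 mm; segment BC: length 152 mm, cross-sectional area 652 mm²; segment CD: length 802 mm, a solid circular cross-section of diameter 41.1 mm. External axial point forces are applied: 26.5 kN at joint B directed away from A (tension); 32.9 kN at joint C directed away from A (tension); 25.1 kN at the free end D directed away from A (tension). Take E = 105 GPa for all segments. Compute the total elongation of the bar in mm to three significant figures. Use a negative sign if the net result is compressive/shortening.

Internal axial forces (sectioning from the free end, tension +): N_CD = 25.1 kN, N_BC = 58 kN, N_AB = 84.5 kN.
A_AB = 565 mm².
A_CD = 1327 mm².
δ_AB = 84500·399/(565·105000) = 0.5683 mm
δ_BC = 58000·152/(652·105000) = 0.1288 mm
δ_CD = 25100·802/(1327·105000) = 0.1445 mm
δ = Σδ_i = 0.8416 mm.

0.842 mm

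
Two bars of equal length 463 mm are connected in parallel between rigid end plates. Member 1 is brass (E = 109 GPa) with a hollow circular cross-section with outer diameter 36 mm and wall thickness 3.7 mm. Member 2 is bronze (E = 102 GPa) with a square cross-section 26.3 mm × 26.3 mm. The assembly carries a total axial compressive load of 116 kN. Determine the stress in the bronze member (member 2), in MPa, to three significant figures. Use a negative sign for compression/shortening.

-106 MPa

A_1 = 375.5 mm².
A_2 = 691.7 mm².
Equal strain + equilibrium ⇒ each member carries load in proportion to AE: A₁E₁ = 40920000 N, A₂E₂ = 70550000 N, ΣAE = 111500000 N.
σ₂ = P·E₂/ΣAE = -116000·102000/111500000 = -106.1 MPa.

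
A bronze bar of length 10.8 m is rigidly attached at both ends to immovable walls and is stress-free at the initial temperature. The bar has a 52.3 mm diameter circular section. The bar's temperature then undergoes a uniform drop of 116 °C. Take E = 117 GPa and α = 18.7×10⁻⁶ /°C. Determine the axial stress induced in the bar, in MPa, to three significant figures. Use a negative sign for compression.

Free thermal expansion αLΔT = 18.7e-6 · 10800 · -116 = -23.43 mm.
The walls impose strain ε = −(-23.43)/10800 = 2.1692e-03; σ = Eε = 117000 · 2.1692e-03 = 253.8 MPa.

254 MPa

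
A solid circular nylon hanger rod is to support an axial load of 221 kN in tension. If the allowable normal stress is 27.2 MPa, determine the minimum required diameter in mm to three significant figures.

102 mm

Required area A ≥ P/σ_allow = 221000/27.2 = 8125 mm².
For a solid circular section, d ≥ √(4A/π) = 101.7 mm.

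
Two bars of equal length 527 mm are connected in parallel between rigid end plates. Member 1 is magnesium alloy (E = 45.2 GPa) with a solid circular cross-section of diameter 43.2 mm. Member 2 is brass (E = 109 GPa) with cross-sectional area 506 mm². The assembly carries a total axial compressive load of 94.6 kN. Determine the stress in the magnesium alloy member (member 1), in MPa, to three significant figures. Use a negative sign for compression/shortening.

-35.2 MPa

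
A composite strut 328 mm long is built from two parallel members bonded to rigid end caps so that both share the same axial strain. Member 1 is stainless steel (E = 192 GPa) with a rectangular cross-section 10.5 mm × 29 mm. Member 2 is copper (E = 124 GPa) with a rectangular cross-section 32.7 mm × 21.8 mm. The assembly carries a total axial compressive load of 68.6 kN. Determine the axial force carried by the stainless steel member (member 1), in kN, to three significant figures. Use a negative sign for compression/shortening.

A_1 = 304.5 mm².
A_2 = 712.9 mm².
Equal strain + equilibrium ⇒ each member carries load in proportion to AE: A₁E₁ = 58460000 N, A₂E₂ = 88390000 N, ΣAE = 146900000 N.
F₁ = P·A₁E₁/ΣAE = -68600·58460000/146900000 = -27310 N.

-27.3 kN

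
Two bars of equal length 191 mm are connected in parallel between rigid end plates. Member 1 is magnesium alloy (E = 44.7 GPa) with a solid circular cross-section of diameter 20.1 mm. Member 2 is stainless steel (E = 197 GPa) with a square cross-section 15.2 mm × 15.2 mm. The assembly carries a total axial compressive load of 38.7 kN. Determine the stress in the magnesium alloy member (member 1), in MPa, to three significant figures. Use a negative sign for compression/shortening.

A_1 = 317.3 mm².
A_2 = 231 mm².
Equal strain + equilibrium ⇒ each member carries load in proportion to AE: A₁E₁ = 14180000 N, A₂E₂ = 45510000 N, ΣAE = 59700000 N.
σ₁ = P·E₁/ΣAE = -38700·44700/59700000 = -28.98 MPa.

-29.0 MPa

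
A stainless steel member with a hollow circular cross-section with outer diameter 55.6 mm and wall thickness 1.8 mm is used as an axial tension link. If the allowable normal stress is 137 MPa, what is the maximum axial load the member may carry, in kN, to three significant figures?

41.7 kN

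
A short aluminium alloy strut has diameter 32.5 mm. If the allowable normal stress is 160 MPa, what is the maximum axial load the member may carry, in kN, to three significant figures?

A = 829.6 mm².
P_max = σ_allow · A = 160 · 829.6 = 132700 N = 132.7 kN.

133 kN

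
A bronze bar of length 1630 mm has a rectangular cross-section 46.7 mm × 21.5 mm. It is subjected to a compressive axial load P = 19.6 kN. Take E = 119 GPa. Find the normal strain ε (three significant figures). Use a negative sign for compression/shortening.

-1.64e-04

A = 1004 mm².
σ = N/A = -19.52 MPa; ε = σ/E = -19.52/119000 = -1.640e-04.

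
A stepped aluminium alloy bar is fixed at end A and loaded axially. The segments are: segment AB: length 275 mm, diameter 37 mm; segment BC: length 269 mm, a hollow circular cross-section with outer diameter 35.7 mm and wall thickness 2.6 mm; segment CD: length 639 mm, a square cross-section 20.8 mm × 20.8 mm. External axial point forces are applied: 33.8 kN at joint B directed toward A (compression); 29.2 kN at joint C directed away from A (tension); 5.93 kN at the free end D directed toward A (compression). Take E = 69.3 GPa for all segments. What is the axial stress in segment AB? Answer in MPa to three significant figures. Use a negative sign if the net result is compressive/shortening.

Internal axial forces (sectioning from the free end, tension +): N_CD = -5.93 kN, N_BC = 23.27 kN, N_AB = -10.53 kN.
A_AB = 1075 mm².
σ_AB = N_AB/A_AB = -10530/1075 = -9.793 MPa.

-9.79 MPa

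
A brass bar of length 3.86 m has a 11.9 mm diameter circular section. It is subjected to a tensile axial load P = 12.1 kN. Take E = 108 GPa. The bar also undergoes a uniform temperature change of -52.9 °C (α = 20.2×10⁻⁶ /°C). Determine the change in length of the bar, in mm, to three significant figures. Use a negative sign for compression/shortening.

-0.236 mm

A = 111.2 mm².
δ_mech = NL/(AE) = 12100·3860/(111.2·108000) = 3.888 mm.
δ_thermal = αLΔT = 20.2e-6·3860·-52.9 = -4.125 mm.
δ = δ_mech + δ_thermal = -0.2364 mm.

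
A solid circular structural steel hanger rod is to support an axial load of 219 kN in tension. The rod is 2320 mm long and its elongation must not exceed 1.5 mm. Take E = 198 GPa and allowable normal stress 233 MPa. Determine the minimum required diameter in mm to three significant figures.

Required area A ≥ P/σ_allow = 219000/233 = 939.9 mm².
For a solid circular section, d ≥ √(4A/π) = 34.59 mm.
Elongation limit: A ≥ PL/(Eδ_allow) = 219000·2320/(198000·1.5) = 1711 mm² ⇒ d ≥ 46.67 mm.
The elongation limit governs.

46.7 mm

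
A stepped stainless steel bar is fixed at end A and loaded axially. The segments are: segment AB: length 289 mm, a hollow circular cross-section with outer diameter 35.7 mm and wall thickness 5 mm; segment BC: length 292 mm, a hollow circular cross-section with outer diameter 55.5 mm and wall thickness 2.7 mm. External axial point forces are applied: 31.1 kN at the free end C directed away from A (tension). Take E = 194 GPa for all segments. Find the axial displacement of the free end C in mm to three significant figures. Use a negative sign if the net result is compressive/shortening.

0.201 mm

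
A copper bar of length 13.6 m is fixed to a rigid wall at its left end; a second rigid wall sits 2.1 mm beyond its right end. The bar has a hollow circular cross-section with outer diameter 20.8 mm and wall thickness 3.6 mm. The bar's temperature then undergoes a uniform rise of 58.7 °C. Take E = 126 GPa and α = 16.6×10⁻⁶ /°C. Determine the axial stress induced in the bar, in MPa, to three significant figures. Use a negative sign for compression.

Free thermal expansion αLΔT = 16.6e-6 · 13600 · 58.7 = 13.25 mm.
The walls engage after the gap closes; constrained expansion = 13.25 − 2.1 = 11.15 mm.
The walls impose strain ε = −(11.15)/13600 = -8.2001e-04; σ = Eε = 126000 · -8.2001e-04 = -103.3 MPa.

-103 MPa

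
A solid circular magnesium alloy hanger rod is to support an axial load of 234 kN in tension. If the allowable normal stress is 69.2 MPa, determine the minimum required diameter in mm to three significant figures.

Required area A ≥ P/σ_allow = 234000/69.2 = 3382 mm².
For a solid circular section, d ≥ √(4A/π) = 65.62 mm.

65.6 mm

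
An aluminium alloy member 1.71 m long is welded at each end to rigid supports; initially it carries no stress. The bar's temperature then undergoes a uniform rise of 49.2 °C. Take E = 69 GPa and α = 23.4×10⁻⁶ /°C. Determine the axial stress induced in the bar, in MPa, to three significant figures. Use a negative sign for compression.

Free thermal expansion αLΔT = 23.4e-6 · 1710 · 49.2 = 1.969 mm.
The walls impose strain ε = −(1.969)/1710 = -1.1513e-03; σ = Eε = 69000 · -1.1513e-03 = -79.44 MPa.

-79.4 MPa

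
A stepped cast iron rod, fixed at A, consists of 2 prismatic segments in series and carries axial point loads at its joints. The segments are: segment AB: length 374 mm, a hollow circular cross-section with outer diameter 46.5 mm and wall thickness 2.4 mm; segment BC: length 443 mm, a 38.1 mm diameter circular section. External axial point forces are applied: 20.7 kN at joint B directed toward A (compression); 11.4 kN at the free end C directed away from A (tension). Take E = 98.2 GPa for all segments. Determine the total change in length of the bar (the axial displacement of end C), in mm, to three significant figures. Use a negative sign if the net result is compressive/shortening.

-0.0614 mm

Internal axial forces (sectioning from the free end, tension +): N_BC = 11.4 kN, N_AB = -9.3 kN.
A_AB = 332.5 mm².
A_BC = 1140 mm².
δ_AB = -9300·374/(332.5·98200) = -0.1065 mm
δ_BC = 11400·443/(1140·98200) = 0.04511 mm
δ = Σδ_i = -0.06141 mm.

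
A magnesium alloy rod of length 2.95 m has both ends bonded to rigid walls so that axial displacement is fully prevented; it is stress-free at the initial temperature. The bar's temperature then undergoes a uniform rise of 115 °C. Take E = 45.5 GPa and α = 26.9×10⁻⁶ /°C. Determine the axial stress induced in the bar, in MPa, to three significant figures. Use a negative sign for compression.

Free thermal expansion αLΔT = 26.9e-6 · 2950 · 115 = 9.126 mm.
The walls impose strain ε = −(9.126)/2950 = -3.0935e-03; σ = Eε = 45500 · -3.0935e-03 = -140.8 MPa.

-141 MPa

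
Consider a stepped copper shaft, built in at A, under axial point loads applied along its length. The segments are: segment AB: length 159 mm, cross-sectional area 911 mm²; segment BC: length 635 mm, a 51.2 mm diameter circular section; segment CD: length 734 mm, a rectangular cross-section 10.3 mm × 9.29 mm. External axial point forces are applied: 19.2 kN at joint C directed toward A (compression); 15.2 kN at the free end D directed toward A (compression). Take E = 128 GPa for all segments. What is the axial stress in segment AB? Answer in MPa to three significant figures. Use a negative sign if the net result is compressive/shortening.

-37.8 MPa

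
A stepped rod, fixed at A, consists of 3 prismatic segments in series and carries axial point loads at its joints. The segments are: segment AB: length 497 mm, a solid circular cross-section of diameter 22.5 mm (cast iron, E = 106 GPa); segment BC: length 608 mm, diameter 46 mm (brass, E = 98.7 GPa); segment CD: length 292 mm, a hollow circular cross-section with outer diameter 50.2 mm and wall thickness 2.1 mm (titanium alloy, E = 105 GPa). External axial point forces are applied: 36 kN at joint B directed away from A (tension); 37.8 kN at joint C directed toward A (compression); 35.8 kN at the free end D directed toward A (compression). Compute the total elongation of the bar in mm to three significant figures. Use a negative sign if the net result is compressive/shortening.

-1.03 mm

Internal axial forces (sectioning from the free end, tension +): N_CD = -35.8 kN, N_BC = -73.6 kN, N_AB = -37.6 kN.
A_AB = 397.6 mm².
A_BC = 1662 mm².
A_CD = 317.3 mm².
δ_AB = -37600·497/(397.6·106000) = -0.4434 mm
δ_BC = -73600·608/(1662·98700) = -0.2728 mm
δ_CD = -35800·292/(317.3·105000) = -0.3137 mm
δ = Σδ_i = -1.03 mm.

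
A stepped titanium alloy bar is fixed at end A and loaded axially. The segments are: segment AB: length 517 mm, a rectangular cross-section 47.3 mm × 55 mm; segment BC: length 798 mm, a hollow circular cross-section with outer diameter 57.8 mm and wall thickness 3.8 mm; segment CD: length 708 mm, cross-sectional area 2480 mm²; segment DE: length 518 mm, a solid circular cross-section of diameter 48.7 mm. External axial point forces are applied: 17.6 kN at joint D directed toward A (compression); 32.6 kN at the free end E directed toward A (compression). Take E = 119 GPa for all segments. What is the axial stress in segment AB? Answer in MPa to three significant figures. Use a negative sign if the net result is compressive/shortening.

-19.3 MPa

Internal axial forces (sectioning from the free end, tension +): N_DE = -32.6 kN, N_CD = -50.2 kN, N_BC = -50.2 kN, N_AB = -50.2 kN.
A_AB = 2602 mm².
σ_AB = N_AB/A_AB = -50200/2602 = -19.3 MPa.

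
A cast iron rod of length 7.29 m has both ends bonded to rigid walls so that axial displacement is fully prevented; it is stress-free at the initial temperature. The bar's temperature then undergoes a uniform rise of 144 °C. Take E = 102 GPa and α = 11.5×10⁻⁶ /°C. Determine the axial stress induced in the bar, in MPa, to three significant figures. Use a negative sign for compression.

-169 MPa

Free thermal expansion αLΔT = 11.5e-6 · 7290 · 144 = 12.07 mm.
The walls impose strain ε = −(12.07)/7290 = -1.6560e-03; σ = Eε = 102000 · -1.6560e-03 = -168.9 MPa.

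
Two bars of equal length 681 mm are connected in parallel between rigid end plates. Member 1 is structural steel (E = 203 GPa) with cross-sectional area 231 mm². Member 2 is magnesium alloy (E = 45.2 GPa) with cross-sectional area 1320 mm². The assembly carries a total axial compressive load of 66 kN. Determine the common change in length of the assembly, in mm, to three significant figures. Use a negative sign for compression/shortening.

Equal strain + equilibrium ⇒ each member carries load in proportion to AE: A₁E₁ = 46890000 N, A₂E₂ = 59660000 N, ΣAE = 106600000 N.
δ = PL/ΣAE = -66000·681/106600000 = -0.4218 mm.

-0.422 mm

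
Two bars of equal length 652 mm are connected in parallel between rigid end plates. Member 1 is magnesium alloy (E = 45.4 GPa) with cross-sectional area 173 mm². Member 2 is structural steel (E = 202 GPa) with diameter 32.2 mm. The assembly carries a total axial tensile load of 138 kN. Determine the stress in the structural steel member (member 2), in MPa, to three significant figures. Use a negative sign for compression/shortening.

162 MPa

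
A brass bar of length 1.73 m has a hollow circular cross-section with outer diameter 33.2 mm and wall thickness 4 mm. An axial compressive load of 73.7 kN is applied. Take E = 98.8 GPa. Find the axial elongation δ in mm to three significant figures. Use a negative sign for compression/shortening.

-3.52 mm

A = 366.9 mm².
δ_mech = NL/(AE) = -73700·1730/(366.9·98800) = -3.517 mm.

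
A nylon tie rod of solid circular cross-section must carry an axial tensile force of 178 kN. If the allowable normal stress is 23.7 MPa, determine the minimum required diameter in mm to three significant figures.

Required area A ≥ P/σ_allow = 178000/23.7 = 7511 mm².
For a solid circular section, d ≥ √(4A/π) = 97.79 mm.

97.8 mm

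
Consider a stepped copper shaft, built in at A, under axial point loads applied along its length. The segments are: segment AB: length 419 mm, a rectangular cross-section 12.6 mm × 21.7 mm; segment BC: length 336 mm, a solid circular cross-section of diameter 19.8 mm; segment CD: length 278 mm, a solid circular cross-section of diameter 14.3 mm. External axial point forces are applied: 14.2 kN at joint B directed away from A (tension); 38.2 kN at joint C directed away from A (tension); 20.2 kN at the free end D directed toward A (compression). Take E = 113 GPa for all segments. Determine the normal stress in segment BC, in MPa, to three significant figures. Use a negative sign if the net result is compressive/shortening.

Internal axial forces (sectioning from the free end, tension +): N_CD = -20.2 kN, N_BC = 18 kN, N_AB = 32.2 kN.
A_BC = 307.9 mm².
σ_BC = N_BC/A_BC = 18000/307.9 = 58.46 MPa.

58.5 MPa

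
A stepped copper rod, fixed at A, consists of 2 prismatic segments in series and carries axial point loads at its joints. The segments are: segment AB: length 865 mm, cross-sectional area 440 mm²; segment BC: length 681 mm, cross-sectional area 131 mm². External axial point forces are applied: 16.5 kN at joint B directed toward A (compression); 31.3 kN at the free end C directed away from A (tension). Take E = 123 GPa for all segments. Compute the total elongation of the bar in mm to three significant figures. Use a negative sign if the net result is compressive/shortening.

1.56 mm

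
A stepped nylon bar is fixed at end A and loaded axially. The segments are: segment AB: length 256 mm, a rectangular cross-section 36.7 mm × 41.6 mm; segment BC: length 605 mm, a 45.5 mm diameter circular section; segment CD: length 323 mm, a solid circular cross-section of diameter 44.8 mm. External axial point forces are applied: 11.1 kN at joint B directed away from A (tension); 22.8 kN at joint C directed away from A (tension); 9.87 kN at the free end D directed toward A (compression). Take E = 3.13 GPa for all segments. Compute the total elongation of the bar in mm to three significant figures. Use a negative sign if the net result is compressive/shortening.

Internal axial forces (sectioning from the free end, tension +): N_CD = -9.87 kN, N_BC = 12.93 kN, N_AB = 24.03 kN.
A_AB = 1527 mm².
A_BC = 1626 mm².
A_CD = 1576 mm².
δ_AB = 24030·256/(1527·3130) = 1.287 mm
δ_BC = 12930·605/(1626·3130) = 1.537 mm
δ_CD = -9870·323/(1576·3130) = -0.6461 mm
δ = Σδ_i = 2.178 mm.

2.18 mm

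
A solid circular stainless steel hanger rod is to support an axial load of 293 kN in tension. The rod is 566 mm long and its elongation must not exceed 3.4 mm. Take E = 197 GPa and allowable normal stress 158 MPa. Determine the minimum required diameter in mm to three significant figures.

Required area A ≥ P/σ_allow = 293000/158 = 1854 mm².
For a solid circular section, d ≥ √(4A/π) = 48.59 mm.
Elongation limit: A ≥ PL/(Eδ_allow) = 293000·566/(197000·3.4) = 247.6 mm² ⇒ d ≥ 17.76 mm.
The stress limit governs.

48.6 mm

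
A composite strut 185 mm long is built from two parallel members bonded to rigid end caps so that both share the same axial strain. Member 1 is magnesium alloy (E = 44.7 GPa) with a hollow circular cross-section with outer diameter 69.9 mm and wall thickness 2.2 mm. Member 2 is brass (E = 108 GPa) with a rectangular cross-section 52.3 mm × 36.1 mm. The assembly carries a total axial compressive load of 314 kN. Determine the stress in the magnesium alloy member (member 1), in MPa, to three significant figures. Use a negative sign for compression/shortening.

A_1 = 467.9 mm².
A_2 = 1888 mm².
Equal strain + equilibrium ⇒ each member carries load in proportion to AE: A₁E₁ = 20920000 N, A₂E₂ = 203900000 N, ΣAE = 224800000 N.
σ₁ = P·E₁/ΣAE = -314000·44700/224800000 = -62.43 MPa.

-62.4 MPa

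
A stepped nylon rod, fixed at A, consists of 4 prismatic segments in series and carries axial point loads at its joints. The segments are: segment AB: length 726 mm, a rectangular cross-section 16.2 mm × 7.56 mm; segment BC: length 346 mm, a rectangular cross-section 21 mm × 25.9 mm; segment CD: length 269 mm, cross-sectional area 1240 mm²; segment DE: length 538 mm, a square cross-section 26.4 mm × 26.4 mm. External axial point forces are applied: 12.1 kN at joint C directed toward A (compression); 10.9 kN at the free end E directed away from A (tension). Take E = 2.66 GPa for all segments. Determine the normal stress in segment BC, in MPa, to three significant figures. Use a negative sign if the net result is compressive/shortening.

Internal axial forces (sectioning from the free end, tension +): N_DE = 10.9 kN, N_CD = 10.9 kN, N_BC = -1.2 kN, N_AB = -1.2 kN.
A_BC = 543.9 mm².
σ_BC = N_BC/A_BC = -1200/543.9 = -2.206 MPa.

-2.21 MPa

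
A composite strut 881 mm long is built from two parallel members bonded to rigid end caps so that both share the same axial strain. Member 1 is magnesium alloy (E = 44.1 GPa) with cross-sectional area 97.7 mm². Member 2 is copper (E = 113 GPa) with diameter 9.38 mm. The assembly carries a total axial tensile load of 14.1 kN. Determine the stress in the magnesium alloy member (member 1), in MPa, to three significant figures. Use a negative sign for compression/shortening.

A_2 = 69.1 mm².
Equal strain + equilibrium ⇒ each member carries load in proportion to AE: A₁E₁ = 4309000 N, A₂E₂ = 7809000 N, ΣAE = 12120000 N.
σ₁ = P·E₁/ΣAE = 14100·44100/12120000 = 51.32 MPa.

51.3 MPa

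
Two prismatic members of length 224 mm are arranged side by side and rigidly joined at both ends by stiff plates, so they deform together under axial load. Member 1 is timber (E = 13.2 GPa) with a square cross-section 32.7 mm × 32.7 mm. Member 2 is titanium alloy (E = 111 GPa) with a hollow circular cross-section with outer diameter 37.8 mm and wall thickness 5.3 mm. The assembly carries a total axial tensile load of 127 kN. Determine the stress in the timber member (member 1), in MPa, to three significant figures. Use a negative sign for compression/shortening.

A_1 = 1069 mm².
A_2 = 541.1 mm².
Equal strain + equilibrium ⇒ each member carries load in proportion to AE: A₁E₁ = 14110000 N, A₂E₂ = 60070000 N, ΣAE = 74180000 N.
σ₁ = P·E₁/ΣAE = 127000·13200/74180000 = 22.6 MPa.

22.6 MPa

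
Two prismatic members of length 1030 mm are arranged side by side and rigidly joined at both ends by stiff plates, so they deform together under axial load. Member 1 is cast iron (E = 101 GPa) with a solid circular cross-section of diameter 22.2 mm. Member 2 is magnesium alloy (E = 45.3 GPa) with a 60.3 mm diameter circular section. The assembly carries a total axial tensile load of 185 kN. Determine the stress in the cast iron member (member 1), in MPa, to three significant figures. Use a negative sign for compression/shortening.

111 MPa

A_1 = 387.1 mm².
A_2 = 2856 mm².
Equal strain + equilibrium ⇒ each member carries load in proportion to AE: A₁E₁ = 39090000 N, A₂E₂ = 129400000 N, ΣAE = 168500000 N.
σ₁ = P·E₁/ΣAE = 185000·101000/168500000 = 110.9 MPa.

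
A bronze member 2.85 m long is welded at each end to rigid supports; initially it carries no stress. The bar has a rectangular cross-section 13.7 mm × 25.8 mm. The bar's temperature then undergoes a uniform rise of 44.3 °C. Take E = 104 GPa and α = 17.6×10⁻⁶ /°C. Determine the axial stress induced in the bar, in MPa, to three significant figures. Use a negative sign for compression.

-81.1 MPa

Free thermal expansion αLΔT = 17.6e-6 · 2850 · 44.3 = 2.222 mm.
The walls impose strain ε = −(2.222)/2850 = -7.7968e-04; σ = Eε = 104000 · -7.7968e-04 = -81.09 MPa.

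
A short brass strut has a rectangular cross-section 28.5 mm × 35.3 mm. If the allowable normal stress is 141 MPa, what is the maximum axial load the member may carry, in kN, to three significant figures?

A = 1006 mm².
P_max = σ_allow · A = 141 · 1006 = 141900 N = 141.9 kN.

142 kN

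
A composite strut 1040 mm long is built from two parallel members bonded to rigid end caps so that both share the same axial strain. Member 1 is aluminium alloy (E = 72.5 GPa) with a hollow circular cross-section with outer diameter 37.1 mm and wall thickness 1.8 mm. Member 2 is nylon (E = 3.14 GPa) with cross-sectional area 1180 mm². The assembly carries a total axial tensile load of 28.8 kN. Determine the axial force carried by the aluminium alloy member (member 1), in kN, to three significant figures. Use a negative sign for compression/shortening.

A_1 = 199.6 mm².
Equal strain + equilibrium ⇒ each member carries load in proportion to AE: A₁E₁ = 14470000 N, A₂E₂ = 3705000 N, ΣAE = 18180000 N.
F₁ = P·A₁E₁/ΣAE = 28800·14470000/18180000 = 22930 N.

22.9 kN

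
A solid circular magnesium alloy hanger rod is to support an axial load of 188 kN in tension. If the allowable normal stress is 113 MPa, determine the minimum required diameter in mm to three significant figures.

Required area A ≥ P/σ_allow = 188000/113 = 1664 mm².
For a solid circular section, d ≥ √(4A/π) = 46.03 mm.

46.0 mm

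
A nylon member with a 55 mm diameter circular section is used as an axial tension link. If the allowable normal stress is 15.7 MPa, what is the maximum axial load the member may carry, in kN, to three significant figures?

37.3 kN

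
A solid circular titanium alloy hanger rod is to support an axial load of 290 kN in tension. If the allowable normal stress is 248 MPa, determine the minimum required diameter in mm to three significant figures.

Required area A ≥ P/σ_allow = 290000/248 = 1169 mm².
For a solid circular section, d ≥ √(4A/π) = 38.59 mm.

38.6 mm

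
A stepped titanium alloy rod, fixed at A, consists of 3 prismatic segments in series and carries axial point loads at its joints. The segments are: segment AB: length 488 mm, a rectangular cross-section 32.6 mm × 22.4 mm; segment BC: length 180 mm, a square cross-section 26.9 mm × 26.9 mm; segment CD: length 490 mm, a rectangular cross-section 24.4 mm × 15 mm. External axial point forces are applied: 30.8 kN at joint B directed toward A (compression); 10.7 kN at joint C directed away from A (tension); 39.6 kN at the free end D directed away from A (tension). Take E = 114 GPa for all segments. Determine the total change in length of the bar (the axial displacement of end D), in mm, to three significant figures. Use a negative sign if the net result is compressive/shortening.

Internal axial forces (sectioning from the free end, tension +): N_CD = 39.6 kN, N_BC = 50.3 kN, N_AB = 19.5 kN.
A_AB = 730.2 mm².
A_BC = 723.6 mm².
A_CD = 366 mm².
δ_AB = 19500·488/(730.2·114000) = 0.1143 mm
δ_BC = 50300·180/(723.6·114000) = 0.1098 mm
δ_CD = 39600·490/(366·114000) = 0.4651 mm
δ = Σδ_i = 0.6891 mm.

0.689 mm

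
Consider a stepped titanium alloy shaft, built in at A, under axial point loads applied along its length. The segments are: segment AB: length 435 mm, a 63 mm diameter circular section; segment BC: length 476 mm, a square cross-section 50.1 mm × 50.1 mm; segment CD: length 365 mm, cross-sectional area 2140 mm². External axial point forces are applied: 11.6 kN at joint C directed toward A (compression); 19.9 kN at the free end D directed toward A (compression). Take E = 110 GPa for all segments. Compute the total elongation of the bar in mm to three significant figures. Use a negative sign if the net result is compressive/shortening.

-0.125 mm

Internal axial forces (sectioning from the free end, tension +): N_CD = -19.9 kN, N_BC = -31.5 kN, N_AB = -31.5 kN.
A_AB = 3117 mm².
A_BC = 2510 mm².
δ_AB = -31500·435/(3117·110000) = -0.03996 mm
δ_BC = -31500·476/(2510·110000) = -0.05431 mm
δ_CD = -19900·365/(2140·110000) = -0.03086 mm
δ = Σδ_i = -0.1251 mm.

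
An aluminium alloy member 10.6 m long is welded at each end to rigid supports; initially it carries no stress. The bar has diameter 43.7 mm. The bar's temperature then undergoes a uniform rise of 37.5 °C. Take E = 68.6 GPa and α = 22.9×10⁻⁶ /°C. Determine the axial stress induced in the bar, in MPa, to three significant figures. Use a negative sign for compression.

-58.9 MPa

Free thermal expansion αLΔT = 22.9e-6 · 10600 · 37.5 = 9.103 mm.
The walls impose strain ε = −(9.103)/10600 = -8.5875e-04; σ = Eε = 68600 · -8.5875e-04 = -58.91 MPa.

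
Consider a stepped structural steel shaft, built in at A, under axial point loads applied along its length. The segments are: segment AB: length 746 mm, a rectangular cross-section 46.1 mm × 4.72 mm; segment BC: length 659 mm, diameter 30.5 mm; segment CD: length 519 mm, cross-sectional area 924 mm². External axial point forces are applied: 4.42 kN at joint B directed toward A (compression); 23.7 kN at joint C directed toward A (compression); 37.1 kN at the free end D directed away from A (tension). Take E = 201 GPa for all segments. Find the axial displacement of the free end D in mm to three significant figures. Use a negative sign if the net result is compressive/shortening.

0.317 mm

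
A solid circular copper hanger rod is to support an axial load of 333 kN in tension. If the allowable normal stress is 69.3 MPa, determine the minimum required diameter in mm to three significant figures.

78.2 mm

Required area A ≥ P/σ_allow = 333000/69.3 = 4805 mm².
For a solid circular section, d ≥ √(4A/π) = 78.22 mm.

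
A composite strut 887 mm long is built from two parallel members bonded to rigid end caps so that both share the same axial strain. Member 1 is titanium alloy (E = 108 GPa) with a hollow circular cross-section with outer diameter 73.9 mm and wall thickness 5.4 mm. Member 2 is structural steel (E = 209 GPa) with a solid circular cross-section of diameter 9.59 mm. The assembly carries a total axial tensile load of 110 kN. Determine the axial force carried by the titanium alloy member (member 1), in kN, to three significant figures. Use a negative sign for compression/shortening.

A_1 = 1162 mm².
A_2 = 72.23 mm².
Equal strain + equilibrium ⇒ each member carries load in proportion to AE: A₁E₁ = 125500000 N, A₂E₂ = 15100000 N, ΣAE = 140600000 N.
F₁ = P·A₁E₁/ΣAE = 110000·125500000/140600000 = 98190 N.

98.2 kN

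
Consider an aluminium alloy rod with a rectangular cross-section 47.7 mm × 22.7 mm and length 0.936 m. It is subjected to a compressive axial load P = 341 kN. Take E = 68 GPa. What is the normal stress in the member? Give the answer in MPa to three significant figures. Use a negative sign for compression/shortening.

-315 MPa

A = 1083 mm².
σ = N/A = -341000/1083 = -314.9 MPa.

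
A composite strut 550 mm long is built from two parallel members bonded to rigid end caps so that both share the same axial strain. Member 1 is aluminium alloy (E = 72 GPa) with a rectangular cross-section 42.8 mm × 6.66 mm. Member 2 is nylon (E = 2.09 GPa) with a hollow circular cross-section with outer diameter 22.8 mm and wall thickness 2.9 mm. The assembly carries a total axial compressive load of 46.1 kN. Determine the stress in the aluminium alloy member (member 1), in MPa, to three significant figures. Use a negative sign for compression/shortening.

A_1 = 285 mm².
A_2 = 181.3 mm².
Equal strain + equilibrium ⇒ each member carries load in proportion to AE: A₁E₁ = 20520000 N, A₂E₂ = 378900 N, ΣAE = 20900000 N.
σ₁ = P·E₁/ΣAE = -46100·72000/20900000 = -158.8 MPa.

-159 MPa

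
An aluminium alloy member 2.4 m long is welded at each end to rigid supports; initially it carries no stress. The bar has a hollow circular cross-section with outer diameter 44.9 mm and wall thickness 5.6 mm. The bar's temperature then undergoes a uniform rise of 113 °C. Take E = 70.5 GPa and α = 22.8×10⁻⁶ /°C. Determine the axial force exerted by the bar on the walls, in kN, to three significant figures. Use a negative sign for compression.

-126 kN

Free thermal expansion αLΔT = 22.8e-6 · 2400 · 113 = 6.183 mm.
The walls impose strain ε = −(6.183)/2400 = -2.5764e-03; σ = Eε = 70500 · -2.5764e-03 = -181.6 MPa.
Wall reaction R = σ·A = -181.6·691.4 = -125600 N = -125.6 kN.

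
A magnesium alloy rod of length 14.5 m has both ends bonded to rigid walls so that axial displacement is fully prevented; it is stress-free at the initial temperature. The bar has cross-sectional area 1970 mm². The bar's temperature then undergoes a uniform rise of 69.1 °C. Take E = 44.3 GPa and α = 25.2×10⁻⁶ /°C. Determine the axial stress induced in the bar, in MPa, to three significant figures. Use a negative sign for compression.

-77.1 MPa

Free thermal expansion αLΔT = 25.2e-6 · 14500 · 69.1 = 25.25 mm.
The walls impose strain ε = −(25.25)/14500 = -1.7413e-03; σ = Eε = 44300 · -1.7413e-03 = -77.14 MPa.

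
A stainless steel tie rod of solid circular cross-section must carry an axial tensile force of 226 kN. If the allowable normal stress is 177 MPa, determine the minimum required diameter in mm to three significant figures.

Required area A ≥ P/σ_allow = 226000/177 = 1277 mm².
For a solid circular section, d ≥ √(4A/π) = 40.32 mm.

40.3 mm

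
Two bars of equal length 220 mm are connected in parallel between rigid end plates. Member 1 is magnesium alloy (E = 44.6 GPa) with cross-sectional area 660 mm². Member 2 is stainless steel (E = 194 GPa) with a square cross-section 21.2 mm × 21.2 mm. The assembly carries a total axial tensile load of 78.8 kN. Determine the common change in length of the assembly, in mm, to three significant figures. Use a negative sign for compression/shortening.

0.149 mm

A_2 = 449.4 mm².
Equal strain + equilibrium ⇒ each member carries load in proportion to AE: A₁E₁ = 29440000 N, A₂E₂ = 87190000 N, ΣAE = 116600000 N.
δ = PL/ΣAE = 78800·220/116600000 = 0.1486 mm.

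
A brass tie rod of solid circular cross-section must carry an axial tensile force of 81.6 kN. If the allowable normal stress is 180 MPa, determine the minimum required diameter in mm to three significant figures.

Required area A ≥ P/σ_allow = 81600/180 = 453.3 mm².
For a solid circular section, d ≥ √(4A/π) = 24.03 mm.

24.0 mm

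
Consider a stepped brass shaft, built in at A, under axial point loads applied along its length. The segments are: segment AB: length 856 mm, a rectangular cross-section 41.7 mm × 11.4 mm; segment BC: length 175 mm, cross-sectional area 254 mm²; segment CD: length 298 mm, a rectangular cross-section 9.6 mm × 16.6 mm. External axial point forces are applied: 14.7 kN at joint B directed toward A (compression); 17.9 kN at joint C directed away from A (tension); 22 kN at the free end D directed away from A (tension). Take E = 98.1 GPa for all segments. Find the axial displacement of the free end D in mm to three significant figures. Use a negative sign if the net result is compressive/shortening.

1.16 mm

Internal axial forces (sectioning from the free end, tension +): N_CD = 22 kN, N_BC = 39.9 kN, N_AB = 25.2 kN.
A_AB = 475.4 mm².
A_CD = 159.4 mm².
δ_AB = 25200·856/(475.4·98100) = 0.4626 mm
δ_BC = 39900·175/(254·98100) = 0.2802 mm
δ_CD = 22000·298/(159.4·98100) = 0.4194 mm
δ = Σδ_i = 1.162 mm.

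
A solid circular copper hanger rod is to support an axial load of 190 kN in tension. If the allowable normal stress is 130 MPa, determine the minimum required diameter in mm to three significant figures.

43.1 mm

Required area A ≥ P/σ_allow = 190000/130 = 1462 mm².
For a solid circular section, d ≥ √(4A/π) = 43.14 mm.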